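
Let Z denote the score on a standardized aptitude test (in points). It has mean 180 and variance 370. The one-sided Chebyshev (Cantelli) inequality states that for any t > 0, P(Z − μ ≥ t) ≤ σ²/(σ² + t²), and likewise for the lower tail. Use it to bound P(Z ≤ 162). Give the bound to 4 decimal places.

Here σ² = 370 and t = 18, so σ² + t² = 694.
Cantelli's bound: 370/694 = 0.5331.

0.5331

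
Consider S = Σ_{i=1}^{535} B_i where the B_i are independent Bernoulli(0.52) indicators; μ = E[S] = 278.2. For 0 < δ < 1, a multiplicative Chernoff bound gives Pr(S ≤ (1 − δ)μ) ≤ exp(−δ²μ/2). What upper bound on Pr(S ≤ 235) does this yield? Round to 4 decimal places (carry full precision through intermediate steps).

0.0349

Write 235 = (1 − δ)μ, so δ = 1 − 235/278.2 = 0.155284…
Then the exponent is δ²μ/2 = (μ − 235)²/(2μ) = 3.354134.
Bound = exp(−3.354134) = 0.03494.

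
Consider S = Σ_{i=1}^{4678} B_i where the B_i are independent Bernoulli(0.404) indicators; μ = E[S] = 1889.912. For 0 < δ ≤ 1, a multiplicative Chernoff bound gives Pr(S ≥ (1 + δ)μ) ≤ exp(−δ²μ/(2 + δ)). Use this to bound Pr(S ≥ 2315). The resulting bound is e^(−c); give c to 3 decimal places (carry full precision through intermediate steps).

42.974

Write 2315 = (1 + δ)μ, so δ = 2315/1889.912 − 1 = 0.2249248…
Then the exponent is δ²μ/(2 + δ) = (2315 − μ)² / (μ·(2 + δ)) = 42.973505.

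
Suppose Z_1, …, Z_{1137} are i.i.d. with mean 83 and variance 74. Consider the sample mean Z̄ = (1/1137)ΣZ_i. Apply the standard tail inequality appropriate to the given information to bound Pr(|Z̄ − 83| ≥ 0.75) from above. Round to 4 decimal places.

0.1157

With mean and variance of each term known, Chebyshev's inequality bounds the deviation of the sum (or sample mean).
Var(Z̄) = Var(Z_i)/n = 74/1137 = 0.065084.
Chebyshev: Pr(|Z̄ − 83| ≥ 0.75) ≤ Var(Z̄)/(0.75)² = 74/(1137·0.75²) = 0.1157.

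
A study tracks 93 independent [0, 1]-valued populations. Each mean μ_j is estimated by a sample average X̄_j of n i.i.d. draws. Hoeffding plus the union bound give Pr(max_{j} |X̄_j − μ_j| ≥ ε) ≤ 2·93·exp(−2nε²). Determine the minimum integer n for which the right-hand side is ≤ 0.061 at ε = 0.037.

2931

Need 2·93·exp(−2nε²) ≤ 0.061, i.e. exp(−2nε²) ≤ 0.061/186.
So 2nε² ≥ ln(186/0.061) = 8.022628.
Hence n ≥ 8.022628/(2·0.037²) = 2930.105.
The smallest integer n is 2931.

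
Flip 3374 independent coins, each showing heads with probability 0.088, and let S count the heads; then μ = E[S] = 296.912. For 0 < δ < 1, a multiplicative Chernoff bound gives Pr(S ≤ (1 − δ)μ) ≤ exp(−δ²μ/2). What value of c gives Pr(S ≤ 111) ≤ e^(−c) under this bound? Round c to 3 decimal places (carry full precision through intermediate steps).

58.205

Write 111 = (1 − δ)μ, so δ = 1 − 111/296.912 = 0.6261519…
Then the exponent is δ²μ/2 = (μ − 111)²/(2μ) = 58.204572.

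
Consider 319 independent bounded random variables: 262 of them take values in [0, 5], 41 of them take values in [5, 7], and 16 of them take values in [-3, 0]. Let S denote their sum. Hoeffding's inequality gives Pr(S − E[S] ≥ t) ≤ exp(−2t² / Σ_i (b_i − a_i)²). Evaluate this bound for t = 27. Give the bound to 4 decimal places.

Σ(b_i − a_i)² = 262·5² + 41·2² + 16·3² = 6858.
Exponent = 2·27² / 6858 = 0.21260.
Bound = exp(−0.21260) = 0.80848.

0.8085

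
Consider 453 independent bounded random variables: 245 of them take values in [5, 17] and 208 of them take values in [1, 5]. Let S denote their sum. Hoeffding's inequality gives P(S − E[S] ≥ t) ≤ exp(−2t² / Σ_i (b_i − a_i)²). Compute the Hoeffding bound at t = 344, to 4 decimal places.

0.0022

Σ(b_i − a_i)² = 245·12² + 208·4² = 38608.
Exponent = 2·344² / 38608 = 6.13013.
Bound = exp(−6.13013) = 0.00218.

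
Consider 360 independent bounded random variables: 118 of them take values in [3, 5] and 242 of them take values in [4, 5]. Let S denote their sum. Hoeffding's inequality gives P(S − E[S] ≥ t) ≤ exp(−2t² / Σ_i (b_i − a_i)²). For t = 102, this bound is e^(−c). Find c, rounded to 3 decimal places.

Σ(b_i − a_i)² = 118·2² + 242·1² = 714.
c = 2t² / 714 = 2·102² / 714 = 29.1429.

29.143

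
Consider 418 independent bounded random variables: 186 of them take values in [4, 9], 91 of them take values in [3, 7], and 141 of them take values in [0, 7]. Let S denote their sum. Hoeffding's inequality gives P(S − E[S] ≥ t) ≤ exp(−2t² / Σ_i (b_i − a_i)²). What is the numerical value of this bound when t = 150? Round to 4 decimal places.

0.0315

Σ(b_i − a_i)² = 186·5² + 91·4² + 141·7² = 13015.
Exponent = 2·150² / 13015 = 3.45755.
Bound = exp(−3.45755) = 0.03151.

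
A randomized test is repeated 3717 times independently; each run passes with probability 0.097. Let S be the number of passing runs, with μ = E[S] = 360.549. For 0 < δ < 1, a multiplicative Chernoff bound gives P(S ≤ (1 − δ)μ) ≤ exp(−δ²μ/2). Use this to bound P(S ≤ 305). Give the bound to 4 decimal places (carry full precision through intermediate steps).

Write 305 = (1 − δ)μ, so δ = 1 − 305/360.549 = 0.1540678…
Then the exponent is δ²μ/2 = (μ − 305)²/(2μ) = 4.279157.
Bound = exp(−4.279157) = 0.01385.

0.0139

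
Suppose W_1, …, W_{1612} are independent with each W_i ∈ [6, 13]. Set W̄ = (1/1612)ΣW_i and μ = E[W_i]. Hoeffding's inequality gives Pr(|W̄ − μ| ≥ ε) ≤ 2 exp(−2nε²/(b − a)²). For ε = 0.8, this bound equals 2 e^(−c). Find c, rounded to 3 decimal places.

c = 2nε²/(b − a)² = 2·1612·0.8² / 7² = 42.1094.

42.109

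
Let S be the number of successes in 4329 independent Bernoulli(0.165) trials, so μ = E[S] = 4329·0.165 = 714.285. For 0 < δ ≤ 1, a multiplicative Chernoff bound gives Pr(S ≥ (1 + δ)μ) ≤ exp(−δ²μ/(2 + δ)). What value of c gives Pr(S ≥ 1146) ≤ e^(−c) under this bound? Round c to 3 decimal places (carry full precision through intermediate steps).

Write 1146 = (1 + δ)μ, so δ = 1146/714.285 − 1 = 0.6044016…
Then the exponent is δ²μ/(2 + δ) = (1146 − μ)² / (μ·(2 + δ)) = 100.187789.

100.188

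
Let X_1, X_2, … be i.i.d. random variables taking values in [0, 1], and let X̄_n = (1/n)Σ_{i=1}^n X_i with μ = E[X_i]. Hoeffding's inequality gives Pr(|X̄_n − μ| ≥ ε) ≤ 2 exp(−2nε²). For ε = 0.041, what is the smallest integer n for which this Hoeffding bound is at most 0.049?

1104

Require 2·exp(−2nε²) ≤ 0.049, i.e. 2nε² ≥ ln(2/0.049) = 3.709082.
So n ≥ 3.709082 / (2·0.041²) = 1103.237.
The smallest integer n is 1104.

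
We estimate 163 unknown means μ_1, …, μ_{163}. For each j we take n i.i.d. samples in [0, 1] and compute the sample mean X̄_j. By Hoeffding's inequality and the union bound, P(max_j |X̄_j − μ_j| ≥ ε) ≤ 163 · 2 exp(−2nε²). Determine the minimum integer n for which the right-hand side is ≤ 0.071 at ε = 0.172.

143

Need 2·163·exp(−2nε²) ≤ 0.071, i.e. exp(−2nε²) ≤ 0.071/326.
So 2nε² ≥ ln(326/0.071) = 8.431973.
Hence n ≥ 8.431973/(2·0.172²) = 142.509.
The smallest integer n is 143.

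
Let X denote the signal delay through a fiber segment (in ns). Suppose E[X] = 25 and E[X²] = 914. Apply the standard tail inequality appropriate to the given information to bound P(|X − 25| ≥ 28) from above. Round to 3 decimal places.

0.369

The first two moments determine the variance, so Chebyshev's inequality is the sharpest standard bound available.
Var(X) = E[X²] − (E[X])² = 914 − 625 = 289.
Chebyshev's inequality: P(|X − μ| ≥ t) ≤ Var(X)/t² = 289/784 = 0.3686.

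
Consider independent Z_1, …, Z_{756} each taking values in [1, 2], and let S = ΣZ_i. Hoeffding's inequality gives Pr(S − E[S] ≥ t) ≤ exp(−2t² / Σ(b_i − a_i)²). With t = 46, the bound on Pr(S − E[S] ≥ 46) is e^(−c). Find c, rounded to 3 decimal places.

5.598

Σ(b_i − a_i)² = 756·(1)² = 756.
c = 2t²/756 = 2·46²/756 = 5.5979.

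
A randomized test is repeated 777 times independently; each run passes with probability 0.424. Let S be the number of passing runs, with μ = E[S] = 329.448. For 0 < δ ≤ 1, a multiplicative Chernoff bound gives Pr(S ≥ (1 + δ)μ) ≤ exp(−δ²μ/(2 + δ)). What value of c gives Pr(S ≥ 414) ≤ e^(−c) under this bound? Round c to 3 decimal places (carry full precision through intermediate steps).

Write 414 = (1 + δ)μ, so δ = 414/329.448 − 1 = 0.2566475…
Then the exponent is δ²μ/(2 + δ) = (414 − μ)² / (μ·(2 + δ)) = 9.616060.

9.616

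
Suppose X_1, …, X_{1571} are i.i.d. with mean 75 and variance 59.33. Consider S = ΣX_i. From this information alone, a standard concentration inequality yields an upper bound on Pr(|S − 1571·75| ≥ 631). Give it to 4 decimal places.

0.2341

With mean and variance of each term known, Chebyshev's inequality bounds the deviation of the sum (or sample mean).
Var(S) = n·Var(X_i) = 1571·59.33 = 93207.43.
Chebyshev: Pr(|S − 1571·75| ≥ 631) ≤ Var(S)/631² = 93207.43/398161 = 0.2341.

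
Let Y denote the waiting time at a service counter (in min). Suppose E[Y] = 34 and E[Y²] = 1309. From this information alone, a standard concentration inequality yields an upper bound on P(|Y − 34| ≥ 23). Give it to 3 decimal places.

The first two moments determine the variance, so Chebyshev's inequality is the sharpest standard bound available.
Var(Y) = E[Y²] − (E[Y])² = 1309 − 1156 = 153.
Chebyshev's inequality: P(|Y − μ| ≥ t) ≤ Var(Y)/t² = 153/529 = 0.2892.

0.289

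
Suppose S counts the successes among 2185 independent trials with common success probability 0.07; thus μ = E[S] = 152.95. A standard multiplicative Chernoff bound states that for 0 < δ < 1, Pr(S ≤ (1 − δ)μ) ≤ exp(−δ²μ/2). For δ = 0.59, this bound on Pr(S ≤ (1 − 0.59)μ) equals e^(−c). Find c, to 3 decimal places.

26.621

c = δ²μ/2 = 0.59²·152.95/2 = 26.6209.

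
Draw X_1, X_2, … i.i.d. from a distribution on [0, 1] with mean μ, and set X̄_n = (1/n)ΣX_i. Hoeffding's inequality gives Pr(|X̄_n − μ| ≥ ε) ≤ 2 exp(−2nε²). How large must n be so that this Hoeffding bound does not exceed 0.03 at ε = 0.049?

875

Require 2·exp(−2nε²) ≤ 0.03, i.e. 2nε² ≥ ln(2/0.03) = 4.199705.
So n ≥ 4.199705 / (2·0.049²) = 874.574.
The smallest integer n is 875.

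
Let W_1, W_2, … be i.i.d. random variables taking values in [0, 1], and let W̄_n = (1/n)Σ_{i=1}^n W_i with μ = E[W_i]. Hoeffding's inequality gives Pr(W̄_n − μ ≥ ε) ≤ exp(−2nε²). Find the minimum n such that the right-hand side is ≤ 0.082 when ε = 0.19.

Require exp(−2nε²) ≤ 0.082, i.e. 2nε² ≥ ln(1/0.082) = 2.501036.
So n ≥ 2.501036 / (2·0.19²) = 34.640.
The smallest integer n is 35.

35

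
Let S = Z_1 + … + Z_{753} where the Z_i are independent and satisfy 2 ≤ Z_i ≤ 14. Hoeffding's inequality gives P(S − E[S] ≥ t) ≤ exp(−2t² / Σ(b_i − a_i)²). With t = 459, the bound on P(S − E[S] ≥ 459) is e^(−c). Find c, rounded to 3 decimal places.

3.886

Σ(b_i − a_i)² = 753·(12)² = 108432.
c = 2t²/108432 = 2·459²/108432 = 3.8860.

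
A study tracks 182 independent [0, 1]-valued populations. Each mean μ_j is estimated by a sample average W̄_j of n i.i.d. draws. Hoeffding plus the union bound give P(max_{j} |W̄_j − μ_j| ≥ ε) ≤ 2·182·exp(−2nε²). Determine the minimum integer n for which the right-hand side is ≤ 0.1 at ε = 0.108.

352

Need 2·182·exp(−2nε²) ≤ 0.1, i.e. exp(−2nε²) ≤ 0.1/364.
So 2nε² ≥ ln(364/0.1) = 8.199739.
Hence n ≥ 8.199739/(2·0.108²) = 351.498.
The smallest integer n is 352.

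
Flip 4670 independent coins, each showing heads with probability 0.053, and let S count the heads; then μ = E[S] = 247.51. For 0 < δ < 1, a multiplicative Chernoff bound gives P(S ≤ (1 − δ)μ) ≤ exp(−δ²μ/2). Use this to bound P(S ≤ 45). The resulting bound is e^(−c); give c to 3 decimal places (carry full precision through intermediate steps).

Write 45 = (1 − δ)μ, so δ = 1 − 45/247.51 = 0.8181892…
Then the exponent is δ²μ/2 = (μ − 45)²/(2μ) = 82.845744.

82.846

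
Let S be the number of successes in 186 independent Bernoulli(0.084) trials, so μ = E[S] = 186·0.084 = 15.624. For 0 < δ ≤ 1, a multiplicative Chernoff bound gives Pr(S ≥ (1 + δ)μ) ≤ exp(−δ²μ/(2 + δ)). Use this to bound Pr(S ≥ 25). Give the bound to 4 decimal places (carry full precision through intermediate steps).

Write 25 = (1 + δ)μ, so δ = 25/15.624 − 1 = 0.6001024…
Then the exponent is δ²μ/(2 + δ) = (25 − μ)² / (μ·(2 + δ)) = 2.163976.
Bound = exp(−2.163976) = 0.11487.

0.1149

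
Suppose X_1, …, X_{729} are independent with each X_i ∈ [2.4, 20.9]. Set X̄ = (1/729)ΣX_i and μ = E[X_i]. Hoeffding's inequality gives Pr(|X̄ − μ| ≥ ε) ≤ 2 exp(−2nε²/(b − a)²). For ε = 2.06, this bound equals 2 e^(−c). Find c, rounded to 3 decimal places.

c = 2nε²/(b − a)² = 2·729·2.06² / 18.5² = 18.0779.

18.078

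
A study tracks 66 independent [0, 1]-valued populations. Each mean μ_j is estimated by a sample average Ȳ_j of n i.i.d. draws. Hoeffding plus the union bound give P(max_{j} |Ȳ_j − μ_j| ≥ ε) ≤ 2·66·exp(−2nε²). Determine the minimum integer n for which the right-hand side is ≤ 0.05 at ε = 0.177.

Need 2·66·exp(−2nε²) ≤ 0.05, i.e. exp(−2nε²) ≤ 0.05/132.
So 2nε² ≥ ln(132/0.05) = 7.878534.
Hence n ≥ 7.878534/(2·0.177²) = 125.739.
The smallest integer n is 126.

126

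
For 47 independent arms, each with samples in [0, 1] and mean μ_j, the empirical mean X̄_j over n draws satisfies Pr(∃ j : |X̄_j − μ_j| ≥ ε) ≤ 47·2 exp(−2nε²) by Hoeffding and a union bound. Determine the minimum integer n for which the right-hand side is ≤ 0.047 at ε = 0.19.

Need 2·47·exp(−2nε²) ≤ 0.047, i.e. exp(−2nε²) ≤ 0.047/94.
So 2nε² ≥ ln(94/0.047) = 7.600902.
Hence n ≥ 7.600902/(2·0.19²) = 105.276.
The smallest integer n is 106.

106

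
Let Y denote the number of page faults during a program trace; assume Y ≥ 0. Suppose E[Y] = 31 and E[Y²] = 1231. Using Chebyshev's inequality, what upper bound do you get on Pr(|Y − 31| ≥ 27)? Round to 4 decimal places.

0.3704

Var(Y) = E[Y²] − (E[Y])² = 1231 − 961 = 270.
Chebyshev's inequality: Pr(|Y − μ| ≥ t) ≤ Var(Y)/t² = 270/729 = 0.3704.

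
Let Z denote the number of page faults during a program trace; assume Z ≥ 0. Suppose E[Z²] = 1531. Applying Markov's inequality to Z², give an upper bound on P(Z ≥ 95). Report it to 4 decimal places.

0.1696

Since Z ≥ 0, the event {Z ≥ 95} is the same as {Z² ≥ 9025}.
Markov's inequality applied to Z² gives P(Z² ≥ 9025) ≤ E[Z²]/9025 = 1531/9025 = 0.1696.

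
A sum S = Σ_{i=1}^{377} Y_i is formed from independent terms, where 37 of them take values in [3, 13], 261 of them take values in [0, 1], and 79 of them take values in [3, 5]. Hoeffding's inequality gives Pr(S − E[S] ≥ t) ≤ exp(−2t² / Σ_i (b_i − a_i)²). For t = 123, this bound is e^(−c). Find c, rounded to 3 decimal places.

7.075

Σ(b_i − a_i)² = 37·10² + 261·1² + 79·2² = 4277.
c = 2t² / 4277 = 2·123² / 4277 = 7.0746.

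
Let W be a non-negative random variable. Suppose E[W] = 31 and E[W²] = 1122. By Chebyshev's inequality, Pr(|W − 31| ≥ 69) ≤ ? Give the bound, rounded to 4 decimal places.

Var(W) = E[W²] − (E[W])² = 1122 − 961 = 161.
Chebyshev's inequality: Pr(|W − μ| ≥ t) ≤ Var(W)/t² = 161/4761 = 0.0338.

0.0338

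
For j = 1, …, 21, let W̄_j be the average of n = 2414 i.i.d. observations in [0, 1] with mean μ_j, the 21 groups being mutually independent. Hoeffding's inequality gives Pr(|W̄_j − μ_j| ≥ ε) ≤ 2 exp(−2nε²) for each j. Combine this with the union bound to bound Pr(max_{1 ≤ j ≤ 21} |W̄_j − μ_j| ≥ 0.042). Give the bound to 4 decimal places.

0.0084

Per-experiment Hoeffding bound: 2·exp(−2·2414·0.042²) = 2·exp(−8.51659) = 0.00040024.
Union bound over 21 events: 21·0.00040024 = 0.00841.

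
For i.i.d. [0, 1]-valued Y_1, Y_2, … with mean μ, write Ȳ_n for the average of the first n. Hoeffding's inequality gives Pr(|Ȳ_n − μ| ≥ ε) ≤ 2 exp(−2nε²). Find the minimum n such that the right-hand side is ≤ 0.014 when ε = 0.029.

2950

Require 2·exp(−2nε²) ≤ 0.014, i.e. 2nε² ≥ ln(2/0.014) = 4.961845.
So n ≥ 4.961845 / (2·0.029²) = 2949.967.
The smallest integer n is 2950.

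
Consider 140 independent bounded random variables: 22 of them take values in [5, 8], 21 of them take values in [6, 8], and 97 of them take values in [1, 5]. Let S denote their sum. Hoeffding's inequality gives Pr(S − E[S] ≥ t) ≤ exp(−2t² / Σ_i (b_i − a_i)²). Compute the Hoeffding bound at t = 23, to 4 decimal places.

0.5616

Σ(b_i − a_i)² = 22·3² + 21·2² + 97·4² = 1834.
Exponent = 2·23² / 1834 = 0.57688.
Bound = exp(−0.57688) = 0.56165.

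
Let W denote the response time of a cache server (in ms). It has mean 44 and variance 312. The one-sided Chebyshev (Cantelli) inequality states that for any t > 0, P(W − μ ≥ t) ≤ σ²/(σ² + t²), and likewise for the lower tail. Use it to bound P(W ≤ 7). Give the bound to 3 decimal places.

0.186

Here σ² = 312 and t = 37, so σ² + t² = 1681.
Cantelli's bound: 312/1681 = 0.1856.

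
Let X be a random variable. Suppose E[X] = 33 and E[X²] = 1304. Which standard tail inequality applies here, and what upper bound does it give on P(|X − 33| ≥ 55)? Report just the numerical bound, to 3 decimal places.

0.071

The first two moments determine the variance, so Chebyshev's inequality is the sharpest standard bound available.
Var(X) = E[X²] − (E[X])² = 1304 − 1089 = 215.
Chebyshev's inequality: P(|X − μ| ≥ t) ≤ Var(X)/t² = 215/3025 = 0.0711.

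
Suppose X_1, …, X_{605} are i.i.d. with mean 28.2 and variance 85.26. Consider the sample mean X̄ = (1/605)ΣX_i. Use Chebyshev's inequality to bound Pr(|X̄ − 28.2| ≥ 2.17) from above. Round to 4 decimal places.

Var(X̄) = Var(X_i)/n = 85.26/605 = 0.14093.
Chebyshev: Pr(|X̄ − 28.2| ≥ 2.17) ≤ Var(X̄)/(2.17)² = 85.26/(605·2.17²) = 0.0299.

0.0299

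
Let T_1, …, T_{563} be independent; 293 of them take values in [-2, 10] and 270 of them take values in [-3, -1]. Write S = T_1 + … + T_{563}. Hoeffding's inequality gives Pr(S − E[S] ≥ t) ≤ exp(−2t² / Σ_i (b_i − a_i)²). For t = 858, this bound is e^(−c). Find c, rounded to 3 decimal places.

34.025

Σ(b_i − a_i)² = 293·12² + 270·2² = 43272.
c = 2t² / 43272 = 2·858² / 43272 = 34.0250.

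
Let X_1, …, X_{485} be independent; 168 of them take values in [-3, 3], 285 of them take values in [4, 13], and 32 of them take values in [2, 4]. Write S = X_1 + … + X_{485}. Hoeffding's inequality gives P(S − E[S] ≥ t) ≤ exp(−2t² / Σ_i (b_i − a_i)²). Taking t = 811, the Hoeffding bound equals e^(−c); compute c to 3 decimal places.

44.955

Σ(b_i − a_i)² = 168·6² + 285·9² + 32·2² = 29261.
c = 2t² / 29261 = 2·811² / 29261 = 44.9555.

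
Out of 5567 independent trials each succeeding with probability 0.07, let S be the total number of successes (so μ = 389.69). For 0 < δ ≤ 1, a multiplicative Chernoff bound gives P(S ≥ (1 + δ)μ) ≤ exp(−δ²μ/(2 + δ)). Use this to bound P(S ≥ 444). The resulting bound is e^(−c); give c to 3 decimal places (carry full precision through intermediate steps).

Write 444 = (1 + δ)μ, so δ = 444/389.69 − 1 = 0.1393672…
Then the exponent is δ²μ/(2 + δ) = (444 − μ)² / (μ·(2 + δ)) = 3.537977.

3.538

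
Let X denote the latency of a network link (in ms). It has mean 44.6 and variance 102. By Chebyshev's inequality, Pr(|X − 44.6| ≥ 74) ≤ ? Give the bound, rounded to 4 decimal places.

0.0186

Chebyshev: Pr(|X − μ| ≥ t) ≤ Var(X)/t².
Bound = 102 / 5476 = 0.0186.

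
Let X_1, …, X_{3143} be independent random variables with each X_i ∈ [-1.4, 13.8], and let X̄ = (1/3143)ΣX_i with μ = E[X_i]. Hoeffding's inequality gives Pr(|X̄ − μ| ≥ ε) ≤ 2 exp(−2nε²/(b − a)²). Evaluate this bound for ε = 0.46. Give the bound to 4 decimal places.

0.0063

Exponent: 2nε²/(b − a)² = 2·3143·0.46² / 15.2² = 5.75709.
Bound = 2·exp(−5.75709) = 0.00632.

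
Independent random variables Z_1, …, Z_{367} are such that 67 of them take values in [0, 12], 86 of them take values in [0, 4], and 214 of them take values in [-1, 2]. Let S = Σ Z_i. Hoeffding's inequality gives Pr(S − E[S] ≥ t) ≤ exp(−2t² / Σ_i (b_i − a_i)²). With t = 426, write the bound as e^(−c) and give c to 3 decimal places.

Σ(b_i − a_i)² = 67·12² + 86·4² + 214·3² = 12950.
c = 2t² / 12950 = 2·426² / 12950 = 28.0272.

28.027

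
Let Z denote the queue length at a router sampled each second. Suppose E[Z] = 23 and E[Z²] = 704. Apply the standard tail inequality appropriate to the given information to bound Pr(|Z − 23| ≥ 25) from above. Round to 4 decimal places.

0.2800

The first two moments determine the variance, so Chebyshev's inequality is the sharpest standard bound available.
Var(Z) = E[Z²] − (E[Z])² = 704 − 529 = 175.
Chebyshev's inequality: Pr(|Z − μ| ≥ t) ≤ Var(Z)/t² = 175/625 = 0.2800.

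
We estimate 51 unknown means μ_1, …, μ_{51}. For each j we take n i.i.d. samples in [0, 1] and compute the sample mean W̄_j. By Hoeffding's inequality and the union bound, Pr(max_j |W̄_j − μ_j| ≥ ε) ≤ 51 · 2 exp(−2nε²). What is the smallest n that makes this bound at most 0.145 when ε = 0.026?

4850

Need 2·51·exp(−2nε²) ≤ 0.145, i.e. exp(−2nε²) ≤ 0.145/102.
So 2nε² ≥ ln(102/0.145) = 6.555994.
Hence n ≥ 6.555994/(2·0.026²) = 4849.108.
The smallest integer n is 4850.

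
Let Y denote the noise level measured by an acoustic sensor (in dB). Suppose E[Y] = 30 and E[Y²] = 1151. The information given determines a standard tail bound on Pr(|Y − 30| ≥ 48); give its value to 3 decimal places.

0.109

The first two moments determine the variance, so Chebyshev's inequality is the sharpest standard bound available.
Var(Y) = E[Y²] − (E[Y])² = 1151 − 900 = 251.
Chebyshev's inequality: Pr(|Y − μ| ≥ t) ≤ Var(Y)/t² = 251/2304 = 0.1089.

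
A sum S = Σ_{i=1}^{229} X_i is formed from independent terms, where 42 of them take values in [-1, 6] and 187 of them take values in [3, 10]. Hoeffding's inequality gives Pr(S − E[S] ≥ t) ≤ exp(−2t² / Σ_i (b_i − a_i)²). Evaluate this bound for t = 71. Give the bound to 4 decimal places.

Σ(b_i − a_i)² = 42·7² + 187·7² = 11221.
Exponent = 2·71² / 11221 = 0.89849.
Bound = exp(−0.89849) = 0.40718.

0.4072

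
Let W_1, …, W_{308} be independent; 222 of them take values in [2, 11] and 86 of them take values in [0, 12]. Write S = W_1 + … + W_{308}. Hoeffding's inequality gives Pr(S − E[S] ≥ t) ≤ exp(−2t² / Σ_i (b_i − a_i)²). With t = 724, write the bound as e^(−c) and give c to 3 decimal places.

Σ(b_i − a_i)² = 222·9² + 86·12² = 30366.
c = 2t² / 30366 = 2·724² / 30366 = 34.5239.

34.524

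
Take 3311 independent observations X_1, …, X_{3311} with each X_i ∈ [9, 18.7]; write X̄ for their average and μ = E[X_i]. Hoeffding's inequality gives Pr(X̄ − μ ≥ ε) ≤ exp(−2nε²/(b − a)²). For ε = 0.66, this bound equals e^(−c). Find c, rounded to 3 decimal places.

30.657

c = 2nε²/(b − a)² = 2·3311·0.66² / 9.7² = 30.6573.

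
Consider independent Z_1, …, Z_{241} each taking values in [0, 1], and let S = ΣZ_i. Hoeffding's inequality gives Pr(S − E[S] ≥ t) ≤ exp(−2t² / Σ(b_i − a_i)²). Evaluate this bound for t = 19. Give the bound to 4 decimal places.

Σ(b_i − a_i)² = 241·(1)² = 241.
Exponent = 2·19²/241 = 2.9959.
Bound = exp(−2.9959) = 0.04999.

0.0500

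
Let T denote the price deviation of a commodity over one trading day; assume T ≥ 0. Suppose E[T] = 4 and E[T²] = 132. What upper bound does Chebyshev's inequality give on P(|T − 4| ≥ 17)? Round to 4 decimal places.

Var(T) = E[T²] − (E[T])² = 132 − 16 = 116.
Chebyshev's inequality: P(|T − μ| ≥ t) ≤ Var(T)/t² = 116/289 = 0.4014.

0.4014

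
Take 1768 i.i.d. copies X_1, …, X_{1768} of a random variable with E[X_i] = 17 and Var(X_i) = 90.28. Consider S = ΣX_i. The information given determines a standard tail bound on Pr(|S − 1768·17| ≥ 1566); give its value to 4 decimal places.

0.0651

With mean and variance of each term known, Chebyshev's inequality bounds the deviation of the sum (or sample mean).
Var(S) = n·Var(X_i) = 1768·90.28 = 159615.04.
Chebyshev: Pr(|S − 1768·17| ≥ 1566) ≤ Var(S)/1566² = 159615.04/2452356 = 0.0651.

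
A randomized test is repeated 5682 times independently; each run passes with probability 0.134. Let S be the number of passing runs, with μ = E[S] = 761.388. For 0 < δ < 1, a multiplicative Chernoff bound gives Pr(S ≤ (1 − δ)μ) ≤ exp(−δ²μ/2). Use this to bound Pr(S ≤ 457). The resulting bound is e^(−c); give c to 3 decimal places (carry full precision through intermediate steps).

60.844

Write 457 = (1 − δ)μ, so δ = 1 − 457/761.388 = 0.3997804…
Then the exponent is δ²μ/2 = (μ − 457)²/(2μ) = 60.844178.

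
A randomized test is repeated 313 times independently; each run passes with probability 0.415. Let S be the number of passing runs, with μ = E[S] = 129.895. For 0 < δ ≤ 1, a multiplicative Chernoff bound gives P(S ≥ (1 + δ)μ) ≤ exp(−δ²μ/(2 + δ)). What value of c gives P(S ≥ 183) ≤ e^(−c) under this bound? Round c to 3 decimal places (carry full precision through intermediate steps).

9.013

Write 183 = (1 + δ)μ, so δ = 183/129.895 − 1 = 0.4088302…
Then the exponent is δ²μ/(2 + δ) = (183 − μ)² / (μ·(2 + δ)) = 9.013059.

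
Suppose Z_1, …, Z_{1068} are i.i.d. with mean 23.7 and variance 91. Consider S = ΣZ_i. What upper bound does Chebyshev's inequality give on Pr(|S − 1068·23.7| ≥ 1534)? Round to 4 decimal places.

0.0413

Var(S) = n·Var(Z_i) = 1068·91 = 97188.
Chebyshev: Pr(|S − 1068·23.7| ≥ 1534) ≤ Var(S)/1534² = 97188/2353156 = 0.0413.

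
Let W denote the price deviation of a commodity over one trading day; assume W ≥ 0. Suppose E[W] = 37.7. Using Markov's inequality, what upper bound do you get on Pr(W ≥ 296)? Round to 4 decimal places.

Markov's inequality: for a non-negative random variable, Pr(W ≥ a) ≤ E[W]/a.
Here E[W] = 37.7 and a = 296, so the bound is 37.7/296 = 0.1274.

0.1274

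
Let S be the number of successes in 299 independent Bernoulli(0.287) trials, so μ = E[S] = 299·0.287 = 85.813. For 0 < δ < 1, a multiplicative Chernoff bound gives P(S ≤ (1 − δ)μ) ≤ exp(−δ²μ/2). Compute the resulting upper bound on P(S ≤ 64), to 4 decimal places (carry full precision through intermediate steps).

0.0625

Write 64 = (1 − δ)μ, so δ = 1 − 64/85.813 = 0.2541923…
Then the exponent is δ²μ/2 = (μ − 64)²/(2μ) = 2.772348.
Bound = exp(−2.772348) = 0.06252.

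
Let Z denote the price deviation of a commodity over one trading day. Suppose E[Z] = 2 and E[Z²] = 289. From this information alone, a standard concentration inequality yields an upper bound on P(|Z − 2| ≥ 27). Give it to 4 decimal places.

0.3909

The first two moments determine the variance, so Chebyshev's inequality is the sharpest standard bound available.
Var(Z) = E[Z²] − (E[Z])² = 289 − 4 = 285.
Chebyshev's inequality: P(|Z − μ| ≥ t) ≤ Var(Z)/t² = 285/729 = 0.3909.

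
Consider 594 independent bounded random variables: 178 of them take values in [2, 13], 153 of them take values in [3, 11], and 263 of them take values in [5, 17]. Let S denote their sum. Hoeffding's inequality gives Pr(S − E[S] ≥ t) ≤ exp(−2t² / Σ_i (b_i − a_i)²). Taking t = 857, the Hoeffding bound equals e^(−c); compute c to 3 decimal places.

21.226

Σ(b_i − a_i)² = 178·11² + 153·8² + 263·12² = 69202.
c = 2t² / 69202 = 2·857² / 69202 = 21.2262.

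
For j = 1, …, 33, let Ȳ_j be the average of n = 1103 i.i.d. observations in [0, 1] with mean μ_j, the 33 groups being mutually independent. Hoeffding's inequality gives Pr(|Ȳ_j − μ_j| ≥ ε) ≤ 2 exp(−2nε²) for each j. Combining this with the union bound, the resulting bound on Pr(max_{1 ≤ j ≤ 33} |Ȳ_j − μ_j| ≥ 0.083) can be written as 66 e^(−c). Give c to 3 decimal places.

Union bound over the 33 events: Pr(max_{1 ≤ j ≤ 33} |Ȳ_j − μ_j| ≥ 0.083) ≤ 33·2·exp(−2nε²) = 66 exp(−2·1103·0.083²).
So c = 2·1103·0.083² = 15.1971.

15.197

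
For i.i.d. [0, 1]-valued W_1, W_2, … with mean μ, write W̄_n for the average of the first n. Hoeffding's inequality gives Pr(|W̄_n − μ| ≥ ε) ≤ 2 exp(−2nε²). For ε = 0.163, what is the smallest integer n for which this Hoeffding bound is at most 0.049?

70

Require 2·exp(−2nε²) ≤ 0.049, i.e. 2nε² ≥ ln(2/0.049) = 3.709082.
So n ≥ 3.709082 / (2·0.163²) = 69.801.
The smallest integer n is 70.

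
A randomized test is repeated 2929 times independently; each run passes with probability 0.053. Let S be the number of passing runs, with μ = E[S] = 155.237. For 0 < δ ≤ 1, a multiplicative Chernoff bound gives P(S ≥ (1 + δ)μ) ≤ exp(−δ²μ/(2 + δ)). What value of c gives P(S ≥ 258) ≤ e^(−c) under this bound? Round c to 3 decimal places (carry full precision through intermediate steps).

25.555

Write 258 = (1 + δ)μ, so δ = 258/155.237 − 1 = 0.6619749…
Then the exponent is δ²μ/(2 + δ) = (258 − μ)² / (μ·(2 + δ)) = 25.554910.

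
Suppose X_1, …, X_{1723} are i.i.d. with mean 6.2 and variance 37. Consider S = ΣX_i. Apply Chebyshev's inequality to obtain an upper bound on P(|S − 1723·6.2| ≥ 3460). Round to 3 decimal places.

Var(S) = n·Var(X_i) = 1723·37 = 63751.
Chebyshev: P(|S − 1723·6.2| ≥ 3460) ≤ Var(S)/3460² = 63751/11971600 = 0.0053.

0.005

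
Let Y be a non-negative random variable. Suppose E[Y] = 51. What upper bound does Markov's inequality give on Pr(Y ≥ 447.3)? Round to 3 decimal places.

Markov's inequality: for a non-negative random variable, Pr(Y ≥ a) ≤ E[Y]/a.
Here E[Y] = 51 and a = 447.3, so the bound is 51/447.3 = 0.1140.

0.114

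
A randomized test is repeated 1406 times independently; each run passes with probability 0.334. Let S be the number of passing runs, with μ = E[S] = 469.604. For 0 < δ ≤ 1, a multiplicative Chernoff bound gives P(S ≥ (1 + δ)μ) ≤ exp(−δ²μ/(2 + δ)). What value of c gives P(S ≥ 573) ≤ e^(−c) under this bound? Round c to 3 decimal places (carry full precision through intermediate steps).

Write 573 = (1 + δ)μ, so δ = 573/469.604 − 1 = 0.220177…
Then the exponent is δ²μ/(2 + δ) = (573 − μ)² / (μ·(2 + δ)) = 10.253877.

10.254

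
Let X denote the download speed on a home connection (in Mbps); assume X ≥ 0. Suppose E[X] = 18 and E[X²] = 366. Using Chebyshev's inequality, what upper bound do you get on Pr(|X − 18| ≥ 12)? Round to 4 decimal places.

0.2917

Var(X) = E[X²] − (E[X])² = 366 − 324 = 42.
Chebyshev's inequality: Pr(|X − μ| ≥ t) ≤ Var(X)/t² = 42/144 = 0.2917.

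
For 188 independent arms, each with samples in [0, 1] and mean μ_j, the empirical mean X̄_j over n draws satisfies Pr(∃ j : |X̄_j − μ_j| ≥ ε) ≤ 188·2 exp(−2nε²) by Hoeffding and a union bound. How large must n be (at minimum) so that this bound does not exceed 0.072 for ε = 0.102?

Need 2·188·exp(−2nε²) ≤ 0.072, i.e. exp(−2nε²) ≤ 0.072/376.
So 2nε² ≥ ln(376/0.072) = 8.560678.
Hence n ≥ 8.560678/(2·0.102²) = 411.413.
The smallest integer n is 412.

412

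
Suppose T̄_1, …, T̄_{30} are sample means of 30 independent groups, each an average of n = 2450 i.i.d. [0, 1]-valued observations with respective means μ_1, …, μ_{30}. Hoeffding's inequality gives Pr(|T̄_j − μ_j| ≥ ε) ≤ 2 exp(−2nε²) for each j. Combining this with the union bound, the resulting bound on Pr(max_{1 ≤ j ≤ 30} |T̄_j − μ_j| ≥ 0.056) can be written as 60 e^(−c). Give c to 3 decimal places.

15.366

Union bound over the 30 events: Pr(max_{1 ≤ j ≤ 30} |T̄_j − μ_j| ≥ 0.056) ≤ 30·2·exp(−2nε²) = 60 exp(−2·2450·0.056²).
So c = 2·2450·0.056² = 15.3664.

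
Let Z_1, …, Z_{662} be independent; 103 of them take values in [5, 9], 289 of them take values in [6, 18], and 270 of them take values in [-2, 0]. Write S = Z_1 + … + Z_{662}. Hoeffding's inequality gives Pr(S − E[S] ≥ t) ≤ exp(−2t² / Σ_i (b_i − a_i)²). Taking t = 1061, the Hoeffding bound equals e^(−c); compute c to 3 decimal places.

50.772

Σ(b_i − a_i)² = 103·4² + 289·12² + 270·2² = 44344.
c = 2t² / 44344 = 2·1061² / 44344 = 50.7722.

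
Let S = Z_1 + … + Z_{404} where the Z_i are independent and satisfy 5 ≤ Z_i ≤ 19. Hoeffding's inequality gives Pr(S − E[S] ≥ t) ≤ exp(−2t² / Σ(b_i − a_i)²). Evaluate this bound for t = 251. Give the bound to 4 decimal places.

Σ(b_i − a_i)² = 404·(14)² = 79184.
Exponent = 2·251²/79184 = 1.5913.
Bound = exp(−1.5913) = 0.20367.

0.2037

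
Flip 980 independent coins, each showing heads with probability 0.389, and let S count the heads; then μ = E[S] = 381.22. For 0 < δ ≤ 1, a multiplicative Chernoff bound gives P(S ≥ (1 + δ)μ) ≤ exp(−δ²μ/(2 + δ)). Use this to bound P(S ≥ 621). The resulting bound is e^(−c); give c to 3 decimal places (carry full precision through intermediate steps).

57.367

Write 621 = (1 + δ)μ, so δ = 621/381.22 − 1 = 0.6289806…
Then the exponent is δ²μ/(2 + δ) = (621 − μ)² / (μ·(2 + δ)) = 57.367093.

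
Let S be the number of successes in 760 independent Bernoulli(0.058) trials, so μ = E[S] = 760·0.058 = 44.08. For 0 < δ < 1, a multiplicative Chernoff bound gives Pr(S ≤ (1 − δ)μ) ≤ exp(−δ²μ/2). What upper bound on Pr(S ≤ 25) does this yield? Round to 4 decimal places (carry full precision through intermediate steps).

Write 25 = (1 − δ)μ, so δ = 1 − 25/44.08 = 0.4328494…
Then the exponent is δ²μ/2 = (μ − 25)²/(2μ) = 4.129383.
Bound = exp(−4.129383) = 0.01609.

0.0161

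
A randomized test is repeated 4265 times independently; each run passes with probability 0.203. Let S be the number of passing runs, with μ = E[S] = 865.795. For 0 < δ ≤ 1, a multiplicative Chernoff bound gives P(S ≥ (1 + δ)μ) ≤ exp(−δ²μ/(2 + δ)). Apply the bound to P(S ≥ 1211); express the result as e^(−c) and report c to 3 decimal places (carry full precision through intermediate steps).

57.380

Write 1211 = (1 + δ)μ, so δ = 1211/865.795 − 1 = 0.3987145…
Then the exponent is δ²μ/(2 + δ) = (1211 − μ)² / (μ·(2 + δ)) = 57.379998.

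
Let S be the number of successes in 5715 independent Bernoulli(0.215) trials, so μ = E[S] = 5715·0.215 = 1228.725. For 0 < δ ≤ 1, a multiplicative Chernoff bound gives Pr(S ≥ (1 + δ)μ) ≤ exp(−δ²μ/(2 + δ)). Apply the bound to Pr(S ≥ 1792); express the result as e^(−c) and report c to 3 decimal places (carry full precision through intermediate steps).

105.034

Write 1792 = (1 + δ)μ, so δ = 1792/1228.725 − 1 = 0.4584223…
Then the exponent is δ²μ/(2 + δ) = (1792 − μ)² / (μ·(2 + δ)) = 105.033966.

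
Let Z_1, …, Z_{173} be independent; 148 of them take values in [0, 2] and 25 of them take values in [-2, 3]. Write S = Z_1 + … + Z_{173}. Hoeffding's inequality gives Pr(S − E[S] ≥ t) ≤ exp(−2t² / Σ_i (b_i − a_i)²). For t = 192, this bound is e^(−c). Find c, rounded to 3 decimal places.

Σ(b_i − a_i)² = 148·2² + 25·5² = 1217.
c = 2t² / 1217 = 2·192² / 1217 = 60.5818.

60.582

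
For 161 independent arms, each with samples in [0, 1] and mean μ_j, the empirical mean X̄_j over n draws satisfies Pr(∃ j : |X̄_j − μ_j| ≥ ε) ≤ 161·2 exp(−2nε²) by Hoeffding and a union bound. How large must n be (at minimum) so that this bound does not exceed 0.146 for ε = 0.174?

128

Need 2·161·exp(−2nε²) ≤ 0.146, i.e. exp(−2nε²) ≤ 0.146/322.
So 2nε² ≥ ln(322/0.146) = 7.698700.
Hence n ≥ 7.698700/(2·0.174²) = 127.142.
The smallest integer n is 128.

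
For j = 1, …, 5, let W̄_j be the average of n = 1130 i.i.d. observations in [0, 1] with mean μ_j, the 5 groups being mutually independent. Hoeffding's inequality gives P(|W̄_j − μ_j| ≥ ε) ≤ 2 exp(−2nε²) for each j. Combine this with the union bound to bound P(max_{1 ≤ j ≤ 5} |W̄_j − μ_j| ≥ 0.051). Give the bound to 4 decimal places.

Per-experiment Hoeffding bound: 2·exp(−2·1130·0.051²) = 2·exp(−5.87826) = 0.0055993.
Union bound over 5 events: 5·0.0055993 = 0.02800.

0.0280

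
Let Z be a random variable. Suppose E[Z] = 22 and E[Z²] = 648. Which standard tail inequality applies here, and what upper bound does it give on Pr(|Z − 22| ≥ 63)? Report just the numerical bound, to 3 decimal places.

0.041

The first two moments determine the variance, so Chebyshev's inequality is the sharpest standard bound available.
Var(Z) = E[Z²] − (E[Z])² = 648 − 484 = 164.
Chebyshev's inequality: Pr(|Z − μ| ≥ t) ≤ Var(Z)/t² = 164/3969 = 0.0413.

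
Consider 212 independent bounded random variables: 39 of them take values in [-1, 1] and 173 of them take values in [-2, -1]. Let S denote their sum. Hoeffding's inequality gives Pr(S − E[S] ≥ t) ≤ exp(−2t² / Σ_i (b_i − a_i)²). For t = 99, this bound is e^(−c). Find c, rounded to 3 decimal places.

Σ(b_i − a_i)² = 39·2² + 173·1² = 329.
c = 2t² / 329 = 2·99² / 329 = 59.5805.

59.581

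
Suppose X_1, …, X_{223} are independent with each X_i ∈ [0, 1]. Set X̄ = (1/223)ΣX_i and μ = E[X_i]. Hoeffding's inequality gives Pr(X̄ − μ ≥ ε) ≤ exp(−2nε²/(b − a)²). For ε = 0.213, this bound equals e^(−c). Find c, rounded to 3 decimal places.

c = 2nε²/(b − a)² = 2·223·0.213² / 1² = 20.2346.

20.235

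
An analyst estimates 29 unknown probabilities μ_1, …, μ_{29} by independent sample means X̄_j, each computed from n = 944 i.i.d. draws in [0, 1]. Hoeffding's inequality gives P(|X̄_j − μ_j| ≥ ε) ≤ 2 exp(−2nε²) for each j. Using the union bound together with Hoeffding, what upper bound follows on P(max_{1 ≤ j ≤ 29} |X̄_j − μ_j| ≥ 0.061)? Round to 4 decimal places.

0.0516

Per-experiment Hoeffding bound: 2·exp(−2·944·0.061²) = 2·exp(−7.02525) = 0.0017783.
Union bound over 29 events: 29·0.0017783 = 0.05157.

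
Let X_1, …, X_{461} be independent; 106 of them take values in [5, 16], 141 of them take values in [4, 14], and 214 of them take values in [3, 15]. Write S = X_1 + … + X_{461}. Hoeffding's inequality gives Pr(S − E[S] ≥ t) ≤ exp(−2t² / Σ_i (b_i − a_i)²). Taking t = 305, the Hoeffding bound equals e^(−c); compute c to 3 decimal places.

3.222

Σ(b_i − a_i)² = 106·11² + 141·10² + 214·12² = 57742.
c = 2t² / 57742 = 2·305² / 57742 = 3.2221.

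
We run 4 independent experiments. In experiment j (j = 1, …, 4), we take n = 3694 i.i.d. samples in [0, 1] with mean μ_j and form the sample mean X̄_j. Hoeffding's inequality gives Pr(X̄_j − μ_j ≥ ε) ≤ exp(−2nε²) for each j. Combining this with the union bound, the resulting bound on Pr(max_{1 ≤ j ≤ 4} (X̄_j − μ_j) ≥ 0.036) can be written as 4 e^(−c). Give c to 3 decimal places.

9.575

Union bound over the 4 events: Pr(max_{1 ≤ j ≤ 4} (X̄_j − μ_j) ≥ 0.036) ≤ 4·exp(−2nε²) = 4 exp(−2·3694·0.036²).
So c = 2·3694·0.036² = 9.5748.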